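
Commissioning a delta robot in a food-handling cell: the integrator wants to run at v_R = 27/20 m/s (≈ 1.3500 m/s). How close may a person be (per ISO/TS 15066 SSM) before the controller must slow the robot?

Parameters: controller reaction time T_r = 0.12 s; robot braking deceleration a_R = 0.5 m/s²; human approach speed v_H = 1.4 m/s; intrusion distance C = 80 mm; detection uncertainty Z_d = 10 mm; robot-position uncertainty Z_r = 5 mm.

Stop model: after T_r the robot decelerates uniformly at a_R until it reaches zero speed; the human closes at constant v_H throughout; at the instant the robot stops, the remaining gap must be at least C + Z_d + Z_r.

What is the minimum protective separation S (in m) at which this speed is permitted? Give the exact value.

S_min = 2411/400 m = 6.0275 m

braking lasts T_s = (27/20)/(1/2) = 2.7000 s
robot in T_r: 1.3500·0.1200 = 0.1620 m
braking distance = 1.3500²/(2·0.5000) = 1.8225 m
person approaches 1.4000·(0.1200+2.7000) = 3.9480 m
residual clearance needed = 0.0800+0.0100+0.0050 = 0.0950 m
S_min ≈ 0.1620+1.8225+3.9480+0.0950  ⇒  S_min = 2411/400 m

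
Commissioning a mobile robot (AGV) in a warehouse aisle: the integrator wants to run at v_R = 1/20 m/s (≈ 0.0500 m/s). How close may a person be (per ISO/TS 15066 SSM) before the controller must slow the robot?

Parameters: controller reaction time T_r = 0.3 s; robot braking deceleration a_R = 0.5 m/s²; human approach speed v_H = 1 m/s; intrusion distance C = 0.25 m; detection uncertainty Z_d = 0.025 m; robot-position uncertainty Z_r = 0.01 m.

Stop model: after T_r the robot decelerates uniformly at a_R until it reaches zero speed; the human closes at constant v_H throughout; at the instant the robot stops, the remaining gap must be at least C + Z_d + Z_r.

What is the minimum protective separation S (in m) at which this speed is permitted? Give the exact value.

S_min = 281/400 m = 0.7025 m

braking lasts T_s = (1/20)/(1/2) = 0.1000 s
reaction-phase robot travel = 0.0500·0.3000 = 0.0150 m
robot covers 0.0500·0.1000 − ½·0.5000·0.1000² = 0.0025 m while stopping
human over T_r+T_s: 1.0000·(0.3000+0.1000) = 0.4000 m
margins: 0.2500+0.0250+0.0100 = 0.2850 m
S_min ≈ 0.0150+0.0025+0.4000+0.2850  ⇒  S_min = 281/400 m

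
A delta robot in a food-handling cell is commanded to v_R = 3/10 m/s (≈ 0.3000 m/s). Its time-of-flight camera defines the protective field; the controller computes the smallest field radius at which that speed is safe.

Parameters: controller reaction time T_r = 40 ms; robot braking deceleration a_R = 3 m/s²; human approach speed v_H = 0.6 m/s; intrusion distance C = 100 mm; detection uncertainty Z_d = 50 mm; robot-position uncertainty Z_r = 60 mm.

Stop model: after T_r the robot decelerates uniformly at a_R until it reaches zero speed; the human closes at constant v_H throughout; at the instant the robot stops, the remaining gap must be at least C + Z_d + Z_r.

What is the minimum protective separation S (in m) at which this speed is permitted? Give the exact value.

S_min = 321/1000 m = 0.3210 m

braking lasts T_s = (3/10)/3 = 0.1000 s
reaction-phase robot travel = 0.3000·0.0400 = 0.0120 m
robot under decel: 0.3000²/(2·3.0000) = 0.0150 m
human over T_r+T_s: 0.6000·(0.0400+0.1000) = 0.0840 m
C+Z_d+Z_r = 0.1000+0.0500+0.0600 = 0.2100 m
S_min ≈ 0.0120+0.0150+0.0840+0.2100  ⇒  S_min = 321/1000 m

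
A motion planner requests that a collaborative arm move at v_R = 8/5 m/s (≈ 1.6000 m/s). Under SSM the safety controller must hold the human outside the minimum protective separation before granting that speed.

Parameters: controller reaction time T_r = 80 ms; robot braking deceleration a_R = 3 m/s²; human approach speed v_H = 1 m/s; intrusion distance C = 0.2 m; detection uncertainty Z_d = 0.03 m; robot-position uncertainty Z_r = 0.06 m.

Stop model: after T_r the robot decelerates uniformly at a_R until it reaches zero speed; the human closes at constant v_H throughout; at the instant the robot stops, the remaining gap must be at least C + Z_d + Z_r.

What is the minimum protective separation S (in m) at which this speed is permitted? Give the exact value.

S_min = 729/500 m = 1.4580 m

braking lasts T_s = (8/5)/3 = 0.5333 s
reaction-phase robot travel = 1.6000·0.0800 = 0.1280 m
braking distance = 1.6000²/(2·3.0000) = 0.4267 m
human closes 1.0000·0.6133 = 0.6133 m
margins: 0.2000+0.0300+0.0600 = 0.2900 m
S_min ≈ 0.1280+0.4267+0.6133+0.2900  ⇒  S_min = 729/500 m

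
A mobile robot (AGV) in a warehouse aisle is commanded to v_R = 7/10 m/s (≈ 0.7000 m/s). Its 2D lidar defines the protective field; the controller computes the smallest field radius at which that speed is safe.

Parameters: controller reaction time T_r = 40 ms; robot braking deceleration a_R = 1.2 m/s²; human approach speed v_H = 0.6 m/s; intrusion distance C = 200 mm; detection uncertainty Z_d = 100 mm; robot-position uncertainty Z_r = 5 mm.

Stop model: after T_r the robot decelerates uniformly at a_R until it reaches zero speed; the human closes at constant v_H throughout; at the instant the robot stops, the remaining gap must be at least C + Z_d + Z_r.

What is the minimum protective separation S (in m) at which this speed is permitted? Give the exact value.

S_min = 5467/6000 m = 0.9112 m

T_s = v_R/a_R = (7/10)/(6/5) = 0.5833 s
robot in T_r: 0.7000·0.0400 = 0.0280 m
robot under decel: 0.7000²/(2·1.2000) = 0.2042 m
human closes 0.6000·0.6233 = 0.3740 m
C+Z_d+Z_r = 0.2000+0.1000+0.0050 = 0.3050 m
S_min ≈ 0.0280+0.2042+0.3740+0.3050  ⇒  S_min = 5467/6000 m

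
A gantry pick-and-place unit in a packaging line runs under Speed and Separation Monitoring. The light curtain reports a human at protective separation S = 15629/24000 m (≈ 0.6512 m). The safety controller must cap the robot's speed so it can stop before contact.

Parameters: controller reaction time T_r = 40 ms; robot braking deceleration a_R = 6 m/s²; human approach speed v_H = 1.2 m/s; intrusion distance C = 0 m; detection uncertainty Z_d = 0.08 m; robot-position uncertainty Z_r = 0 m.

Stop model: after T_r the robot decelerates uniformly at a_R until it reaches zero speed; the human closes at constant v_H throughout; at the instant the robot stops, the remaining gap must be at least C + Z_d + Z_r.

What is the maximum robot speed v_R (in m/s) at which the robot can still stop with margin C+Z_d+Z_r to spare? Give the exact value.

quadratic (1/12)·v² + (6/25)·v + (-12557/24000) = 0
  disc = (6/25)² − 4·(1/12)·(-12557/24000) = 83521/360000 ; √disc = 289/600
  v_R = (−(6/25) + 289/600) / (2·(1/12)) = 29/20 m/s
check:
T_s = v_R/a_R = (29/20)/6 = 0.2417 s
robot in T_r: 1.4500·0.0400 = 0.0580 m
braking distance = 1.4500²/(2·6.0000) = 0.1752 m
human over T_r+T_s: 1.2000·(0.0400+0.2417) = 0.3380 m
C+Z_d+Z_r = 0.0000+0.0800+0.0000 = 0.0800 m
sum ≈ 0.0580+0.1752+0.3380+0.0800 ≈ 0.6512 m = S ✓

v_R_max = 29/20 m/s = 1.4500 m/s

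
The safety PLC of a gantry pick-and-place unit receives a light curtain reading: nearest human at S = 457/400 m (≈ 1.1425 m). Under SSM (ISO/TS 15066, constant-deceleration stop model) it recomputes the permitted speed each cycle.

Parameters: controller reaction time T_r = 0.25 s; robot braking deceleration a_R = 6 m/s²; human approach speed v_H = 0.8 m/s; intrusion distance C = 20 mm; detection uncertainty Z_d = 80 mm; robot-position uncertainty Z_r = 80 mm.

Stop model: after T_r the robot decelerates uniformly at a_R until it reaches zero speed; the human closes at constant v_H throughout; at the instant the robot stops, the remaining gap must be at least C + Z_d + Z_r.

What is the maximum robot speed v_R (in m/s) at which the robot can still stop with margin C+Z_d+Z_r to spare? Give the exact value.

v_R_max = 3/2 m/s = 1.5000 m/s

collect terms ⇒ (1/12)·v_R² + (23/60)·v_R + (-61/80) = 0
  disc = (23/60)² − 4·(1/12)·(-61/80) = 361/900 ; √disc = 19/30
  v_R = (−(23/60) + 19/30) / (2·(1/12)) = 3/2 m/s
check:
T_s = v_R/a_R = (3/2)/6 = 0.2500 s
robot covers v_R·T_r = 1.5000·0.2500 = 0.3750 m before braking
robot under decel: 1.5000²/(2·6.0000) = 0.1875 m
human over T_r+T_s: 0.8000·(0.2500+0.2500) = 0.4000 m
residual clearance needed = 0.0200+0.0800+0.0800 = 0.1800 m
sum ≈ 0.3750+0.1875+0.4000+0.1800 ≈ 1.1425 m = S ✓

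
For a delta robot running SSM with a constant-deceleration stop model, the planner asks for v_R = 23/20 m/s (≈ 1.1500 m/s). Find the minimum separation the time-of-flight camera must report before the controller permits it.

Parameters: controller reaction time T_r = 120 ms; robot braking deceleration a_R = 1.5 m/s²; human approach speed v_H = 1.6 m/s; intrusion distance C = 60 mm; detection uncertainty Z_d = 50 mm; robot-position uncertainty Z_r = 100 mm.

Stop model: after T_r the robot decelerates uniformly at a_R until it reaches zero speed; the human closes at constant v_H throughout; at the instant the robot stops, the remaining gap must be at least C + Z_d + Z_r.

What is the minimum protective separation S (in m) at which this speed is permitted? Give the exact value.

S_min = 883/400 m = 2.2075 m

stop time T_s = (23/20)/(3/2) = 0.7667 s
robot in T_r: 1.1500·0.1200 = 0.1380 m
robot under decel: 1.1500²/(2·1.5000) = 0.4408 m
human closes 1.6000·0.8867 = 1.4187 m
margins: 0.0600+0.0500+0.1000 = 0.2100 m
S_min ≈ 0.1380+0.4408+1.4187+0.2100  ⇒  S_min = 883/400 m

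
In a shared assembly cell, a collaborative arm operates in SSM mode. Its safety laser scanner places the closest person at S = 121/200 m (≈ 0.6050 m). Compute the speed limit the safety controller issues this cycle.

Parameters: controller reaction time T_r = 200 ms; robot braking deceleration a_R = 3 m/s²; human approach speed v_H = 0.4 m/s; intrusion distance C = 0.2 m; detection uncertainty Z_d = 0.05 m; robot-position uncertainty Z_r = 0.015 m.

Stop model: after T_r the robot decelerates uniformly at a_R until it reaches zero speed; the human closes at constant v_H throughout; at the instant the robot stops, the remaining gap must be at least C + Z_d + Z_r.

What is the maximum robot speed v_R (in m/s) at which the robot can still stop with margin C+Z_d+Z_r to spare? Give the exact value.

quadratic (1/6)·v² + (1/3)·v + (-13/50) = 0
  disc = (1/3)² − 4·(1/6)·(-13/50) = 64/225 ; √disc = 8/15
  v_R = (−(1/3) + 8/15) / (2·(1/6)) = 3/5 m/s
check:
stop time T_s = (3/5)/3 = 0.2000 s
robot in T_r: 0.6000·0.2000 = 0.1200 m
robot under decel: 0.6000²/(2·3.0000) = 0.0600 m
human over T_r+T_s: 0.4000·(0.2000+0.2000) = 0.1600 m
residual clearance needed = 0.2000+0.0500+0.0150 = 0.2650 m
sum ≈ 0.1200+0.0600+0.1600+0.2650 ≈ 0.6050 m = S ✓

v_R_max = 3/5 m/s = 0.6000 m/s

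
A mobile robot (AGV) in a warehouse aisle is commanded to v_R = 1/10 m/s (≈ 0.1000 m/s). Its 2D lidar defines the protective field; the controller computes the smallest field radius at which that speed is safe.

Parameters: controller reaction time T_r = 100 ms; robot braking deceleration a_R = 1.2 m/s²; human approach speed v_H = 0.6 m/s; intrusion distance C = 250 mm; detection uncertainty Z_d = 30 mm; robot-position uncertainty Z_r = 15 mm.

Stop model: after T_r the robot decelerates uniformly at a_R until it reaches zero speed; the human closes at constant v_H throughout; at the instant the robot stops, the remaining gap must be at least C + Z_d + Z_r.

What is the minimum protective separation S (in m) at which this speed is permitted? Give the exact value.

braking lasts T_s = (1/10)/(6/5) = 0.0833 s
robot covers v_R·T_r = 0.1000·0.1000 = 0.0100 m before braking
braking distance = 0.1000²/(2·1.2000) = 0.0042 m
human over T_r+T_s: 0.6000·(0.1000+0.0833) = 0.1100 m
margins: 0.2500+0.0300+0.0150 = 0.2950 m
S_min ≈ 0.0100+0.0042+0.1100+0.2950  ⇒  S_min = 503/1200 m

S_min = 503/1200 m = 0.4192 m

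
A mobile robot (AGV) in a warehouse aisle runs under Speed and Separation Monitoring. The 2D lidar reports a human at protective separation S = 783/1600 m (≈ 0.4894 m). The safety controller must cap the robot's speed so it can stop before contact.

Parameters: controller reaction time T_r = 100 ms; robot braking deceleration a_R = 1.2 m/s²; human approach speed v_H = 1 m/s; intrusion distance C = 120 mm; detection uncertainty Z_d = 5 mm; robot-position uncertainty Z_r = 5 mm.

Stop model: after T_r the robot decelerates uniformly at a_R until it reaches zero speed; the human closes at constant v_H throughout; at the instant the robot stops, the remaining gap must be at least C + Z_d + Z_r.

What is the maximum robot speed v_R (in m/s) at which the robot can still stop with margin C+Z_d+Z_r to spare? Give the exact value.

v_R_max = 1/4 m/s = 0.2500 m/s

collect terms ⇒ (5/12)·v_R² + (14/15)·v_R + (-83/320) = 0
  disc = (14/15)² − 4·(5/12)·(-83/320) = 18769/14400 ; √disc = 137/120
  v_R = (−(14/15) + 137/120) / (2·(5/12)) = 1/4 m/s
check:
stop time T_s = (1/4)/(6/5) = 0.2083 s
robot covers v_R·T_r = 0.2500·0.1000 = 0.0250 m before braking
braking distance = 0.2500²/(2·1.2000) = 0.0260 m
human closes 1.0000·0.3083 = 0.3083 m
margins: 0.1200+0.0050+0.0050 = 0.1300 m
sum ≈ 0.0250+0.0260+0.3083+0.1300 ≈ 0.4894 m = S ✓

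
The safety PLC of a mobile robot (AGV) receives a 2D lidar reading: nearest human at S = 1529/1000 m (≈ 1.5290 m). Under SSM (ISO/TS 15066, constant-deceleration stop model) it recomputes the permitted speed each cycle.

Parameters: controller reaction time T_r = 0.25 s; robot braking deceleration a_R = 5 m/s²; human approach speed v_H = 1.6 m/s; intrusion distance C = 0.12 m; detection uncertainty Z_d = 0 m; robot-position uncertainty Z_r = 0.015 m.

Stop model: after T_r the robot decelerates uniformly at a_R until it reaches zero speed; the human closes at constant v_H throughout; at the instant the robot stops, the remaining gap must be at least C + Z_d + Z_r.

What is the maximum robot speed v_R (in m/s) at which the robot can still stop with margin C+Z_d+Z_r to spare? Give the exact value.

v_R_max = 7/5 m/s = 1.4000 m/s

quadratic (1/10)·v² + (57/100)·v + (-497/500) = 0
  disc = (57/100)² − 4·(1/10)·(-497/500) = 289/400 ; √disc = 17/20
  v_R = (−(57/100) + 17/20) / (2·(1/10)) = 7/5 m/s
check:
T_s = v_R/a_R = (7/5)/5 = 0.2800 s
reaction-phase robot travel = 1.4000·0.2500 = 0.3500 m
robot under decel: 1.4000²/(2·5.0000) = 0.1960 m
human closes 1.6000·0.5300 = 0.8480 m
C+Z_d+Z_r = 0.1200+0.0000+0.0150 = 0.1350 m
sum ≈ 0.3500+0.1960+0.8480+0.1350 ≈ 1.5290 m = S ✓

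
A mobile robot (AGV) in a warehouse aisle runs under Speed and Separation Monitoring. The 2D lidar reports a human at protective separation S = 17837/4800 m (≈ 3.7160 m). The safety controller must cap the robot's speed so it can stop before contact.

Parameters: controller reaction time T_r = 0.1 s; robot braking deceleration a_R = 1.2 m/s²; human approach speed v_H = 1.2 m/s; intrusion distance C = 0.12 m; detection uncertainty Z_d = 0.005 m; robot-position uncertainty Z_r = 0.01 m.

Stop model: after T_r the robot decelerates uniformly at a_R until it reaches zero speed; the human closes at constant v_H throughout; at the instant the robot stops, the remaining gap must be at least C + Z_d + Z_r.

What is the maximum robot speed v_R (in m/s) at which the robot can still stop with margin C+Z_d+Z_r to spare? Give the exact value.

v_R_max = 37/20 m/s = 1.8500 m/s

collect terms ⇒ (5/12)·v_R² + (11/10)·v_R + (-16613/4800) = 0
  disc = (11/10)² − 4·(5/12)·(-16613/4800) = 100489/14400 ; √disc = 317/120
  v_R = (−(11/10) + 317/120) / (2·(5/12)) = 37/20 m/s
check:
stop time T_s = (37/20)/(6/5) = 1.5417 s
robot in T_r: 1.8500·0.1000 = 0.1850 m
braking distance = 1.8500²/(2·1.2000) = 1.4260 m
person approaches 1.2000·(0.1000+1.5417) = 1.9700 m
C+Z_d+Z_r = 0.1200+0.0050+0.0100 = 0.1350 m
sum ≈ 0.1850+1.4260+1.9700+0.1350 ≈ 3.7160 m = S ✓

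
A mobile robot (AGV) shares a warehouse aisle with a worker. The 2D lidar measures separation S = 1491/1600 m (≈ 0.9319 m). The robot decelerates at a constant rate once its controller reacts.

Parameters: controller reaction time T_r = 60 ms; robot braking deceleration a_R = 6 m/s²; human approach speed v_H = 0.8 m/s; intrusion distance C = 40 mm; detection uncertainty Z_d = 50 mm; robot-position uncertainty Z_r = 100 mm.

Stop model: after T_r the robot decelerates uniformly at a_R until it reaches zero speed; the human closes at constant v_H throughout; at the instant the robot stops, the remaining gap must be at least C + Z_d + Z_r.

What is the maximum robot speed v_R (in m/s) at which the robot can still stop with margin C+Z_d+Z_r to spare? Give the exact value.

quadratic (1/12)·v² + (29/150)·v + (-5551/8000) = 0
  disc = (29/150)² − 4·(1/12)·(-5551/8000) = 96721/360000 ; √disc = 311/600
  v_R = (−(29/150) + 311/600) / (2·(1/12)) = 39/20 m/s
check:
stop time T_s = (39/20)/6 = 0.3250 s
robot in T_r: 1.9500·0.0600 = 0.1170 m
robot under decel: 1.9500²/(2·6.0000) = 0.3169 m
human over T_r+T_s: 0.8000·(0.0600+0.3250) = 0.3080 m
margins: 0.0400+0.0500+0.1000 = 0.1900 m
sum ≈ 0.1170+0.3169+0.3080+0.1900 ≈ 0.9319 m = S ✓

v_R_max = 39/20 m/s = 1.9500 m/s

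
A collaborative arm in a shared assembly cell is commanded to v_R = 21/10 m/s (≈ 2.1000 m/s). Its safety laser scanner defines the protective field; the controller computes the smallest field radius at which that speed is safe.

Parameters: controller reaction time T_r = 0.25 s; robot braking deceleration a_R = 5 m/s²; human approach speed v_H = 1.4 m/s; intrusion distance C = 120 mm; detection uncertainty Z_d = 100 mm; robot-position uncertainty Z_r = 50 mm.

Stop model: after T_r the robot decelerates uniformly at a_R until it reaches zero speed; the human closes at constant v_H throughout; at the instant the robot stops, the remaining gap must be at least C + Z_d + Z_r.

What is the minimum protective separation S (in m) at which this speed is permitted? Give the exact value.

braking lasts T_s = (21/10)/5 = 0.4200 s
robot covers v_R·T_r = 2.1000·0.2500 = 0.5250 m before braking
braking distance = 2.1000²/(2·5.0000) = 0.4410 m
person approaches 1.4000·(0.2500+0.4200) = 0.9380 m
residual clearance needed = 0.1200+0.1000+0.0500 = 0.2700 m
S_min ≈ 0.5250+0.4410+0.9380+0.2700  ⇒  S_min = 1087/500 m

S_min = 1087/500 m = 2.1740 m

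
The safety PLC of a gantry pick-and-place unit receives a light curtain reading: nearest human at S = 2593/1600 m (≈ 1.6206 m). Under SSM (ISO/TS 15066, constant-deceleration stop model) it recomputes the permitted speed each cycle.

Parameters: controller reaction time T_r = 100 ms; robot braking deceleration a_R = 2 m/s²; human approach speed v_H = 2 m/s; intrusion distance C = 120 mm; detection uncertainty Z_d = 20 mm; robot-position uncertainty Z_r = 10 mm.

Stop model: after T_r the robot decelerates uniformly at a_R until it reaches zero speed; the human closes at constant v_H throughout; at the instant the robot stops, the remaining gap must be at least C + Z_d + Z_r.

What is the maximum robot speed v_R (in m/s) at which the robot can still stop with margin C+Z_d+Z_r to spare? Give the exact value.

v_R_max = 19/20 m/s = 0.9500 m/s

quadratic (1/4)·v² + (11/10)·v + (-2033/1600) = 0
  disc = (11/10)² − 4·(1/4)·(-2033/1600) = 3969/1600 ; √disc = 63/40
  v_R = (−(11/10) + 63/40) / (2·(1/4)) = 19/20 m/s
check:
braking lasts T_s = (19/20)/2 = 0.4750 s
robot in T_r: 0.9500·0.1000 = 0.0950 m
braking distance = 0.9500²/(2·2.0000) = 0.2256 m
person approaches 2.0000·(0.1000+0.4750) = 1.1500 m
margins: 0.1200+0.0200+0.0100 = 0.1500 m
sum ≈ 0.0950+0.2256+1.1500+0.1500 ≈ 1.6206 m = S ✓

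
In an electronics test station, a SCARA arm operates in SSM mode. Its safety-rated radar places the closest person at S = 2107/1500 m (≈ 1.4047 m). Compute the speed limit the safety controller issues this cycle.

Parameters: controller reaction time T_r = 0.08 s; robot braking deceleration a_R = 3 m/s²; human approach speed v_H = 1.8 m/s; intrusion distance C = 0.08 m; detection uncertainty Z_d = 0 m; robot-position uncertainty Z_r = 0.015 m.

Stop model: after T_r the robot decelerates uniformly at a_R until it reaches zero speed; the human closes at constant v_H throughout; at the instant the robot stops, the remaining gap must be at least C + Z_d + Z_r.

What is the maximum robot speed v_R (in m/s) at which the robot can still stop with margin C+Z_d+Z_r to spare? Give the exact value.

at the boundary: (1/6)·v² + (17/25)·v + (-3497/3000) = 0
  disc = (17/25)² − 4·(1/6)·(-3497/3000) = 27889/22500 ; √disc = 167/150
  v_R = (−(17/25) + 167/150) / (2·(1/6)) = 13/10 m/s
check:
braking lasts T_s = (13/10)/3 = 0.4333 s
robot in T_r: 1.3000·0.0800 = 0.1040 m
robot covers 1.3000·0.4333 − ½·3.0000·0.4333² = 0.2817 m while stopping
human over T_r+T_s: 1.8000·(0.0800+0.4333) = 0.9240 m
margins: 0.0800+0.0000+0.0150 = 0.0950 m
sum ≈ 0.1040+0.2817+0.9240+0.0950 ≈ 1.4047 m = S ✓

v_R_max = 13/10 m/s = 1.3000 m/s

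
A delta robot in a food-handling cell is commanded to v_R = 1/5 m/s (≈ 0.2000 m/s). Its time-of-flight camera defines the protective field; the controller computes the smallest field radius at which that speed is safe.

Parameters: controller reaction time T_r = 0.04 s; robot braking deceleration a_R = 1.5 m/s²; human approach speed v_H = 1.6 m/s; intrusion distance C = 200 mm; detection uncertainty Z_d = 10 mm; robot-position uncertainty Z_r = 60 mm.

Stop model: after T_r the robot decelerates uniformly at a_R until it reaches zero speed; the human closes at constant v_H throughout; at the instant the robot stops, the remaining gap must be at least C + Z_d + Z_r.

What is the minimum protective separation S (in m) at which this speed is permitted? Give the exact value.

S_min = 853/1500 m = 0.5687 m

stop time T_s = (1/5)/(3/2) = 0.1333 s
robot covers v_R·T_r = 0.2000·0.0400 = 0.0080 m before braking
robot under decel: 0.2000²/(2·1.5000) = 0.0133 m
human closes 1.6000·0.1733 = 0.2773 m
C+Z_d+Z_r = 0.2000+0.0100+0.0600 = 0.2700 m
S_min ≈ 0.0080+0.0133+0.2773+0.2700  ⇒  S_min = 853/1500 m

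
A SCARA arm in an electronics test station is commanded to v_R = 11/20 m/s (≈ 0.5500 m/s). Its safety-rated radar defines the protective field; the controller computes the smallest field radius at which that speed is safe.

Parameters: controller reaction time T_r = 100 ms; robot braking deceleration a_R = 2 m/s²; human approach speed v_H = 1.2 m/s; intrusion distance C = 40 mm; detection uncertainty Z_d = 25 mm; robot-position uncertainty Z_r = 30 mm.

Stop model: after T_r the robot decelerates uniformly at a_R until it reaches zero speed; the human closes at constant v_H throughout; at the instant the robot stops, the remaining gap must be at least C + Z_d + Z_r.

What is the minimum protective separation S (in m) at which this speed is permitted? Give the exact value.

stop time T_s = (11/20)/2 = 0.2750 s
reaction-phase robot travel = 0.5500·0.1000 = 0.0550 m
robot under decel: 0.5500²/(2·2.0000) = 0.0756 m
person approaches 1.2000·(0.1000+0.2750) = 0.4500 m
margins: 0.0400+0.0250+0.0300 = 0.0950 m
S_min ≈ 0.0550+0.0756+0.4500+0.0950  ⇒  S_min = 1081/1600 m

S_min = 1081/1600 m = 0.6756 m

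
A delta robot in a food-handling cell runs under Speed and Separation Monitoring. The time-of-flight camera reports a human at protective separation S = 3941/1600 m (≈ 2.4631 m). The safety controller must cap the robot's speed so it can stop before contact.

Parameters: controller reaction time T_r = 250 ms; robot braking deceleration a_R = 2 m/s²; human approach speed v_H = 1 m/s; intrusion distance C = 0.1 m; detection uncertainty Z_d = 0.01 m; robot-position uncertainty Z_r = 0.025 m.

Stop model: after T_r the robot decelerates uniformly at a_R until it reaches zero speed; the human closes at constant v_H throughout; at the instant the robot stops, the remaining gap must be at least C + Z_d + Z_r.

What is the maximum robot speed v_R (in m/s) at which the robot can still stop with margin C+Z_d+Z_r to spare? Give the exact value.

v_R_max = 7/4 m/s = 1.7500 m/s

at the boundary: (1/4)·v² + (3/4)·v + (-133/64) = 0
  disc = (3/4)² − 4·(1/4)·(-133/64) = 169/64 ; √disc = 13/8
  v_R = (−(3/4) + 13/8) / (2·(1/4)) = 7/4 m/s
check:
braking lasts T_s = (7/4)/2 = 0.8750 s
reaction-phase robot travel = 1.7500·0.2500 = 0.4375 m
robot under decel: 1.7500²/(2·2.0000) = 0.7656 m
human closes 1.0000·1.1250 = 1.1250 m
C+Z_d+Z_r = 0.1000+0.0100+0.0250 = 0.1350 m
sum ≈ 0.4375+0.7656+1.1250+0.1350 ≈ 2.4631 m = S ✓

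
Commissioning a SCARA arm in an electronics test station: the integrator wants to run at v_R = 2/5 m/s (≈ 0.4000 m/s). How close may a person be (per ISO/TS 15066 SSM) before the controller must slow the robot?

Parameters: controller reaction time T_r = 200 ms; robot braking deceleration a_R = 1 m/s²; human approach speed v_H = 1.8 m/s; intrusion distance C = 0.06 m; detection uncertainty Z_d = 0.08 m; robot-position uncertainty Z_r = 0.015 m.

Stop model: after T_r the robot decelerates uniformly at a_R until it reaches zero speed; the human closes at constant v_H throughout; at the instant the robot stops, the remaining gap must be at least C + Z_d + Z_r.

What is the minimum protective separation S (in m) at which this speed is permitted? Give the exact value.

S_min = 279/200 m = 1.3950 m

braking lasts T_s = (2/5)/1 = 0.4000 s
robot covers v_R·T_r = 0.4000·0.2000 = 0.0800 m before braking
robot covers 0.4000·0.4000 − ½·1.0000·0.4000² = 0.0800 m while stopping
human closes 1.8000·0.6000 = 1.0800 m
margins: 0.0600+0.0800+0.0150 = 0.1550 m
S_min ≈ 0.0800+0.0800+1.0800+0.1550  ⇒  S_min = 279/200 m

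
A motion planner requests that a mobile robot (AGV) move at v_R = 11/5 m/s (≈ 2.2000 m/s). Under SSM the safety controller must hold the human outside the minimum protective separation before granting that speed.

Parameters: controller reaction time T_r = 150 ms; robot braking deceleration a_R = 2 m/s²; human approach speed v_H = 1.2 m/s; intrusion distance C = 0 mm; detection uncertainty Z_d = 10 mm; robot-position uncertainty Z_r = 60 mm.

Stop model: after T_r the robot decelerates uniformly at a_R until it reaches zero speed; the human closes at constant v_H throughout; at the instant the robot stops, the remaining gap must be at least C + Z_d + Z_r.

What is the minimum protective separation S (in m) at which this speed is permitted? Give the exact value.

braking lasts T_s = (11/5)/2 = 1.1000 s
robot in T_r: 2.2000·0.1500 = 0.3300 m
braking distance = 2.2000²/(2·2.0000) = 1.2100 m
human closes 1.2000·1.2500 = 1.5000 m
margins: 0.0000+0.0100+0.0600 = 0.0700 m
S_min ≈ 0.3300+1.2100+1.5000+0.0700  ⇒  S_min = 311/100 m

S_min = 311/100 m = 3.1100 m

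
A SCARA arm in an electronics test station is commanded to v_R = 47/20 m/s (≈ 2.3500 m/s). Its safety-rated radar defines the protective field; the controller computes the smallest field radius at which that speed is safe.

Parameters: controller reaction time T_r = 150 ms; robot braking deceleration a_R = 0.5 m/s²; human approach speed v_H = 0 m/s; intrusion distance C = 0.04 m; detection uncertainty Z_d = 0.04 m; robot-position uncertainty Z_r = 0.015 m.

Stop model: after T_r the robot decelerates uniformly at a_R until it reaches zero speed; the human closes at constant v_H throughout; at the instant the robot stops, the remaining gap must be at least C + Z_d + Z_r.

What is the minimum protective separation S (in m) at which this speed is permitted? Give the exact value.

T_s = v_R/a_R = (47/20)/(1/2) = 4.7000 s
robot covers v_R·T_r = 2.3500·0.1500 = 0.3525 m before braking
braking distance = 2.3500²/(2·0.5000) = 5.5225 m
human over T_r+T_s: 0.0000·(0.1500+4.7000) = 0.0000 m
C+Z_d+Z_r = 0.0400+0.0400+0.0150 = 0.0950 m
S_min ≈ 0.3525+5.5225+0.0000+0.0950  ⇒  S_min = 597/100 m

S_min = 597/100 m = 5.9700 m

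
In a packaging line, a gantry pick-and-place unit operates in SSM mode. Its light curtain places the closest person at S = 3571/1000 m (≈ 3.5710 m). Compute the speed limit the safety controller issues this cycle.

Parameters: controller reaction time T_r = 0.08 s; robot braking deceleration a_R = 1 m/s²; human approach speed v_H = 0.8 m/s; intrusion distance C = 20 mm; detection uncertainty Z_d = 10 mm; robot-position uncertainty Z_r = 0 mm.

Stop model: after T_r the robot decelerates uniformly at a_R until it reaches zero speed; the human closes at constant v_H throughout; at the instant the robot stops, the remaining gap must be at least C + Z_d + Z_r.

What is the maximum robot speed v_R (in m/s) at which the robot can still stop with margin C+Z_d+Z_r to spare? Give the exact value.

at the boundary: (1/2)·v² + (22/25)·v + (-3477/1000) = 0
  disc = (22/25)² − 4·(1/2)·(-3477/1000) = 19321/2500 ; √disc = 139/50
  v_R = (−(22/25) + 139/50) / (2·(1/2)) = 19/10 m/s
check:
T_s = v_R/a_R = (19/10)/1 = 1.9000 s
robot in T_r: 1.9000·0.0800 = 0.1520 m
braking distance = 1.9000²/(2·1.0000) = 1.8050 m
human closes 0.8000·1.9800 = 1.5840 m
residual clearance needed = 0.0200+0.0100+0.0000 = 0.0300 m
sum ≈ 0.1520+1.8050+1.5840+0.0300 ≈ 3.5710 m = S ✓

v_R_max = 19/10 m/s = 1.9000 m/s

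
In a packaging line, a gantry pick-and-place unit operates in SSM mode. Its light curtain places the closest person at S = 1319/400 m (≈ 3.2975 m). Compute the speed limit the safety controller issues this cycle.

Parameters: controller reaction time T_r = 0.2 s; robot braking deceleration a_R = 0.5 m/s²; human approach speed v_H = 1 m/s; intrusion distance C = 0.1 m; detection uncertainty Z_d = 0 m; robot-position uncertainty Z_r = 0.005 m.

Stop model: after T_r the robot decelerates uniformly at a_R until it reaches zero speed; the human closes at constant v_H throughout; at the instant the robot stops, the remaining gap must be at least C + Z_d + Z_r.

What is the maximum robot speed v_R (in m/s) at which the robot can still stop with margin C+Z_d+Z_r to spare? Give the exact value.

v_R_max = 19/20 m/s = 0.9500 m/s

collect terms ⇒ (1)·v_R² + (11/5)·v_R + (-1197/400) = 0
  disc = (11/5)² − 4·(1)·(-1197/400) = 1681/100 ; √disc = 41/10
  v_R = (−(11/5) + 41/10) / (2·(1)) = 19/20 m/s
check:
stop time T_s = (19/20)/(1/2) = 1.9000 s
robot in T_r: 0.9500·0.2000 = 0.1900 m
robot under decel: 0.9500²/(2·0.5000) = 0.9025 m
human over T_r+T_s: 1.0000·(0.2000+1.9000) = 2.1000 m
residual clearance needed = 0.1000+0.0000+0.0050 = 0.1050 m
sum ≈ 0.1900+0.9025+2.1000+0.1050 ≈ 3.2975 m = S ✓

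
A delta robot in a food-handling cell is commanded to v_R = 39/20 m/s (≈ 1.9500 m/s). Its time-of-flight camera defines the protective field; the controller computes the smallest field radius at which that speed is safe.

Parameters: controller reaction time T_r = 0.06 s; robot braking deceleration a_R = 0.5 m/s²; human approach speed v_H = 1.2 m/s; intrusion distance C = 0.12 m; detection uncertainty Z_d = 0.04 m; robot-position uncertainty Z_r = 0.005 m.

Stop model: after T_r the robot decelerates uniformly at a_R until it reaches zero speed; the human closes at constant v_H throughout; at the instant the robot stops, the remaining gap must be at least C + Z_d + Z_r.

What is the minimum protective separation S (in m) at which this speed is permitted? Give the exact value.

S_min = 17673/2000 m = 8.8365 m

stop time T_s = (39/20)/(1/2) = 3.9000 s
robot covers v_R·T_r = 1.9500·0.0600 = 0.1170 m before braking
robot covers 1.9500·3.9000 − ½·0.5000·3.9000² = 3.8025 m while stopping
human closes 1.2000·3.9600 = 4.7520 m
residual clearance needed = 0.1200+0.0400+0.0050 = 0.1650 m
S_min ≈ 0.1170+3.8025+4.7520+0.1650  ⇒  S_min = 17673/2000 m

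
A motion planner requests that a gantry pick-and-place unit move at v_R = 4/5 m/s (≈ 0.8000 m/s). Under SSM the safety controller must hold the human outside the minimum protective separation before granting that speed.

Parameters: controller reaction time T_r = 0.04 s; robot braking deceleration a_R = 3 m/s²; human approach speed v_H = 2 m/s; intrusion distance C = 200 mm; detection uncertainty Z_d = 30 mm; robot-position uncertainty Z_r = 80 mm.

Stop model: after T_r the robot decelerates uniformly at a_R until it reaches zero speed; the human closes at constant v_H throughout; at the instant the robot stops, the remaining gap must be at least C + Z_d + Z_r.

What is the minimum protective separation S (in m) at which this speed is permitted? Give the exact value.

S_min = 531/500 m = 1.0620 m

braking lasts T_s = (4/5)/3 = 0.2667 s
reaction-phase robot travel = 0.8000·0.0400 = 0.0320 m
robot covers 0.8000·0.2667 − ½·3.0000·0.2667² = 0.1067 m while stopping
human closes 2.0000·0.3067 = 0.6133 m
C+Z_d+Z_r = 0.2000+0.0300+0.0800 = 0.3100 m
S_min ≈ 0.0320+0.1067+0.6133+0.3100  ⇒  S_min = 531/500 m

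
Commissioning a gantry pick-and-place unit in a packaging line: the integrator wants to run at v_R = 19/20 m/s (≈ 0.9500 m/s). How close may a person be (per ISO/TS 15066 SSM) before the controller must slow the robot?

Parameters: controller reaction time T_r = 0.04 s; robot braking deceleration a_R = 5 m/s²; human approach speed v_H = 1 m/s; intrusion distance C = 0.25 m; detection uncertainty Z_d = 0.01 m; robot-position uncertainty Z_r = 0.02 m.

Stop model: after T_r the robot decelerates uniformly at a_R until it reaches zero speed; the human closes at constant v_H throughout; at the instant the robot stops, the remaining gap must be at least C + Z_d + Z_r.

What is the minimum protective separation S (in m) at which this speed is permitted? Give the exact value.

S_min = 2553/4000 m = 0.6382 m

braking lasts T_s = (19/20)/5 = 0.1900 s
robot in T_r: 0.9500·0.0400 = 0.0380 m
robot under decel: 0.9500²/(2·5.0000) = 0.0902 m
person approaches 1.0000·(0.0400+0.1900) = 0.2300 m
margins: 0.2500+0.0100+0.0200 = 0.2800 m
S_min ≈ 0.0380+0.0902+0.2300+0.2800  ⇒  S_min = 2553/4000 m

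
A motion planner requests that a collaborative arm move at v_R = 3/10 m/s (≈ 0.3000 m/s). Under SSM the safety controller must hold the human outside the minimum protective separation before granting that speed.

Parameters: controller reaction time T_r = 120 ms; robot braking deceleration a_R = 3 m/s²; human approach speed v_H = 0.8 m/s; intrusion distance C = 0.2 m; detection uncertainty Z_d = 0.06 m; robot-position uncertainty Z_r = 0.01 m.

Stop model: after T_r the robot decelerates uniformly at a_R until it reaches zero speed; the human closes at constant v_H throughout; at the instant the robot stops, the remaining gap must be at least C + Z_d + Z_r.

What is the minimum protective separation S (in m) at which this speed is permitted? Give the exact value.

S_min = 497/1000 m = 0.4970 m

braking lasts T_s = (3/10)/3 = 0.1000 s
reaction-phase robot travel = 0.3000·0.1200 = 0.0360 m
robot covers 0.3000·0.1000 − ½·3.0000·0.1000² = 0.0150 m while stopping
person approaches 0.8000·(0.1200+0.1000) = 0.1760 m
margins: 0.2000+0.0600+0.0100 = 0.2700 m
S_min ≈ 0.0360+0.0150+0.1760+0.2700  ⇒  S_min = 497/1000 m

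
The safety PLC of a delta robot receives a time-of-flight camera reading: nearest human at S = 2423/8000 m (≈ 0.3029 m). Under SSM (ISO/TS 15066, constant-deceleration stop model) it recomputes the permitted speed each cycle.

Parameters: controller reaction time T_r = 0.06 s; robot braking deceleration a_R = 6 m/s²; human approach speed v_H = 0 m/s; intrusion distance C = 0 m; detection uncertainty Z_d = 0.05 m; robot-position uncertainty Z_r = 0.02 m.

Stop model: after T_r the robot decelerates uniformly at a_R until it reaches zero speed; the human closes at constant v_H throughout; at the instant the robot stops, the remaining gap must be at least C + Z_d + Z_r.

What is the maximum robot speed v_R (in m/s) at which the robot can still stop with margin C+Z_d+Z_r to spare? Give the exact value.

quadratic (1/12)·v² + (3/50)·v + (-1863/8000) = 0
  disc = (3/50)² − 4·(1/12)·(-1863/8000) = 3249/40000 ; √disc = 57/200
  v_R = (−(3/50) + 57/200) / (2·(1/12)) = 27/20 m/s
check:
braking lasts T_s = (27/20)/6 = 0.2250 s
reaction-phase robot travel = 1.3500·0.0600 = 0.0810 m
robot under decel: 1.3500²/(2·6.0000) = 0.1519 m
person approaches 0.0000·(0.0600+0.2250) = 0.0000 m
C+Z_d+Z_r = 0.0000+0.0500+0.0200 = 0.0700 m
sum ≈ 0.0810+0.1519+0.0000+0.0700 ≈ 0.3029 m = S ✓

v_R_max = 27/20 m/s = 1.3500 m/s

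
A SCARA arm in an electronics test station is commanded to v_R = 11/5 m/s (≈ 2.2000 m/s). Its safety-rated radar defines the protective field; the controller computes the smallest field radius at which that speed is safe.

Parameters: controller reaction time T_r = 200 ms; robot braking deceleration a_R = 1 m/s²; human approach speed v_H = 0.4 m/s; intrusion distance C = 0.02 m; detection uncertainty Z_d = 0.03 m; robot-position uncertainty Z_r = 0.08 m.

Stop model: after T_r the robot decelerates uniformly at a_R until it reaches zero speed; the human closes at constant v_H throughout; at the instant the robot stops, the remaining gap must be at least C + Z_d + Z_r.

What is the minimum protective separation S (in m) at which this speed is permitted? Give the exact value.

S_min = 79/20 m = 3.9500 m

stop time T_s = (11/5)/1 = 2.2000 s
robot covers v_R·T_r = 2.2000·0.2000 = 0.4400 m before braking
braking distance = 2.2000²/(2·1.0000) = 2.4200 m
human closes 0.4000·2.4000 = 0.9600 m
residual clearance needed = 0.0200+0.0300+0.0800 = 0.1300 m
S_min ≈ 0.4400+2.4200+0.9600+0.1300  ⇒  S_min = 79/20 m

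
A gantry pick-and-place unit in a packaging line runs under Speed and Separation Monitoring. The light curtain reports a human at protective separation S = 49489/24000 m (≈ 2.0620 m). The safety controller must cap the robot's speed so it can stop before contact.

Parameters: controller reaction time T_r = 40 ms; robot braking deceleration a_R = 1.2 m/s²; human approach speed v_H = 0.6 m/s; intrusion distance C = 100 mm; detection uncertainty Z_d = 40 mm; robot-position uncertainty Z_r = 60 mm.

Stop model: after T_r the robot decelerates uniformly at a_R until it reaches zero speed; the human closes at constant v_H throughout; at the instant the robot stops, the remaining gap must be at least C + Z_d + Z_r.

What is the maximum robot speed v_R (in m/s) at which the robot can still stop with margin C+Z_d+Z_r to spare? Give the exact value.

v_R_max = 31/20 m/s = 1.5500 m/s

collect terms ⇒ (5/12)·v_R² + (27/50)·v_R + (-44113/24000) = 0
  disc = (27/50)² − 4·(5/12)·(-44113/24000) = 1207801/360000 ; √disc = 1099/600
  v_R = (−(27/50) + 1099/600) / (2·(5/12)) = 31/20 m/s
check:
T_s = v_R/a_R = (31/20)/(6/5) = 1.2917 s
robot in T_r: 1.5500·0.0400 = 0.0620 m
robot covers 1.5500·1.2917 − ½·1.2000·1.2917² = 1.0010 m while stopping
person approaches 0.6000·(0.0400+1.2917) = 0.7990 m
C+Z_d+Z_r = 0.1000+0.0400+0.0600 = 0.2000 m
sum ≈ 0.0620+1.0010+0.7990+0.2000 ≈ 2.0620 m = S ✓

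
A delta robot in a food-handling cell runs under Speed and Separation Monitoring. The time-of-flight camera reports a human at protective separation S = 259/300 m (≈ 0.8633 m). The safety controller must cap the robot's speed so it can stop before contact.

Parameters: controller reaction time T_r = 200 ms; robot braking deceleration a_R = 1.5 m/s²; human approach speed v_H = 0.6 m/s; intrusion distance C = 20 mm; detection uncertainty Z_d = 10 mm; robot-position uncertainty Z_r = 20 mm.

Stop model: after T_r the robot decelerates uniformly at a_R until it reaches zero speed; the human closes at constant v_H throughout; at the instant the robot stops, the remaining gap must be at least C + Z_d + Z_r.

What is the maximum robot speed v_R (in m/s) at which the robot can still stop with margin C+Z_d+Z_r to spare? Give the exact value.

v_R_max = 4/5 m/s = 0.8000 m/s

at the boundary: (1/3)·v² + (3/5)·v + (-52/75) = 0
  disc = (3/5)² − 4·(1/3)·(-52/75) = 289/225 ; √disc = 17/15
  v_R = (−(3/5) + 17/15) / (2·(1/3)) = 4/5 m/s
check:
braking lasts T_s = (4/5)/(3/2) = 0.5333 s
robot covers v_R·T_r = 0.8000·0.2000 = 0.1600 m before braking
robot under decel: 0.8000²/(2·1.5000) = 0.2133 m
human over T_r+T_s: 0.6000·(0.2000+0.5333) = 0.4400 m
residual clearance needed = 0.0200+0.0100+0.0200 = 0.0500 m
sum ≈ 0.1600+0.2133+0.4400+0.0500 ≈ 0.8633 m = S ✓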